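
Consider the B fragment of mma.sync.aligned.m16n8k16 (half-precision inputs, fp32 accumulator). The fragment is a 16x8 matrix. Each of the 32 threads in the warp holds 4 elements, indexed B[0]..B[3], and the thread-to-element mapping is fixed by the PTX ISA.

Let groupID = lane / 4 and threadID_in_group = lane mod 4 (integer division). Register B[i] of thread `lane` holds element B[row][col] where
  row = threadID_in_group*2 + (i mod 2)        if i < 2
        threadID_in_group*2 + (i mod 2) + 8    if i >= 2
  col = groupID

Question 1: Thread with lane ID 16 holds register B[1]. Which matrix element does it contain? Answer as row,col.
L=16→G=16>>2=4, T=16&3=0
[1]→row 0·2+1+0=1  col G=4

1,4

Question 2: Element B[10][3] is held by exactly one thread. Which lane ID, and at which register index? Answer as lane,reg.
c:3=>grp=3  r:10=>rB=1,tig=1,lo=0
L=3*4+1=13  i=1*2+0=2

13,2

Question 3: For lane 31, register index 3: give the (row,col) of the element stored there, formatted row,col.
15,7

31: gr=7,th=3
[3] (3*2+1+8,7) = (15,7)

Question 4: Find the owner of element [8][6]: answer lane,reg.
24,2

c=6->g=6  r=8->rb=1,t=0,b0=0
L=6*4+0=24  i=1*2+0=2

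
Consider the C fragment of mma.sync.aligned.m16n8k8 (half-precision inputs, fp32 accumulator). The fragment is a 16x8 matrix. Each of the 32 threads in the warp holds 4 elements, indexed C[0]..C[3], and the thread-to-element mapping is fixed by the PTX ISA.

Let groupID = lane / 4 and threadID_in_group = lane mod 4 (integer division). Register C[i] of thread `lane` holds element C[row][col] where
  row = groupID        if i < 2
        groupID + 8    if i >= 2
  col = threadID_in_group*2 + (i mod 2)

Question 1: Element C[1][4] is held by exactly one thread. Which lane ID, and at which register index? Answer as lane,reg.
6,0

r: 1->gid=1,r8=0  c: 4->tid=2,i&1=0
L=1*4+2=6  i=0*2+0=0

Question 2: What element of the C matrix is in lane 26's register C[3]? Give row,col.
L=26→G=26>>2=6, T=26&3=2
[3]→row 6+8=14  col 2·2+1=5

14,5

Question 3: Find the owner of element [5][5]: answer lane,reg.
22,1

r=5⇒gr=5,Rb=0  c=5⇒th=2,odd=1
L=5*4+2=22  i=0*2+1=1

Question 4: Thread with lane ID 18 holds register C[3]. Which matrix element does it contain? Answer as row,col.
lane 18: G=4 (18/4), T=2 (18%4)
i=3: r=4+8=12, c=2*2+1=5

12,5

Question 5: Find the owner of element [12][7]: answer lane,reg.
19,3

r=12→G=4,rhi=1  c=7→T=3,p=1
L=4*4+3=19  i=1*2+1=3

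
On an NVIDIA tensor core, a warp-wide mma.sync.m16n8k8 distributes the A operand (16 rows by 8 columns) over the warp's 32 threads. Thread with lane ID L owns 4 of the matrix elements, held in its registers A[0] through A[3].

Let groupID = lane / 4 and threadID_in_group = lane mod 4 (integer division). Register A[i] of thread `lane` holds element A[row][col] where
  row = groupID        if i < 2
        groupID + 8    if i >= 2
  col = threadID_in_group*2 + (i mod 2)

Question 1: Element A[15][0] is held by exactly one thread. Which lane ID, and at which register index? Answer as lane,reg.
r=15->g=7,rb=1  c=0->t=0,b0=0
L=7*4+0=28  i=1*2+0=2

28,2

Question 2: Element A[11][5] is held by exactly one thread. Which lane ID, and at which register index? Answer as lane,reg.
r=11->g=3,rb=1  c=5->t=2,b0=1
L=3*4+2=14  i=1*2+1=3

14,3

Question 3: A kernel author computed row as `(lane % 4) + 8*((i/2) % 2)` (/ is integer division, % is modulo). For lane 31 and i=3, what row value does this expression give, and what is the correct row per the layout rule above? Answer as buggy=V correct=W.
buggy=11 correct=15

`(lane % 4) + 8*((i/2) % 2)`[31,3]->11
L=31->gid=31>>2=7, tid=31&3=3
[3]->row 7+8=15  col 3·2+1=7
row: 11 vs 15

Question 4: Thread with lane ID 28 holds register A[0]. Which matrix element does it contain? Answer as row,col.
L=28->g=28>>2=7, t=28&3=0
[0]->row 7+0=7  col 0·2+0=0

7,0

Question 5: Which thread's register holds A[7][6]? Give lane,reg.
31,0

r=7->g=7,rb=0  c=6->t=3,b0=0
L=7*4+3=31  i=0*2+0=0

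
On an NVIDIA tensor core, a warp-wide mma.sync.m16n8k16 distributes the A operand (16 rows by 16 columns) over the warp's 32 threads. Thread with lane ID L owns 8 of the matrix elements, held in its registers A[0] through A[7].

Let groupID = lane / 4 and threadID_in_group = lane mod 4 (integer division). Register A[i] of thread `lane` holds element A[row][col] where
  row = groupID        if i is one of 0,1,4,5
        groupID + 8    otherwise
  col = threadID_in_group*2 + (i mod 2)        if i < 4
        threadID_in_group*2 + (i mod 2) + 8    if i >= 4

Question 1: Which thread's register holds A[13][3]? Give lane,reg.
r: 13->gid=5,r8=1  c: 3->c8=0,tid=1,i&1=1
L=5*4+1=21  i=0*4+1*2+1=3

21,3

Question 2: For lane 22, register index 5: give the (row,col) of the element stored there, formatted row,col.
22: G=5,T=2
[5] (5+0,2*2+1+8) = (5,13)

5,13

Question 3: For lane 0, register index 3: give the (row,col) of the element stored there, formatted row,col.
L=0->gid=0>>2=0, tid=0&3=0
[3]->row 0+8=8  col 0·2+1+0=1

8,1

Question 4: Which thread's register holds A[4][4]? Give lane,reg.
r=4⇒gr=4,Rb=0  c=4⇒Cb=0,th=2,odd=0
L=4*4+2=18  i=0*4+0*2+0=0

18,0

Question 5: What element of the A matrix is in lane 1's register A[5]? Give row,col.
lane 1⇒1/4=0, 1 mod 4=1
i=5  r:0+0⇒0  c:2·1+1+8⇒11

0,11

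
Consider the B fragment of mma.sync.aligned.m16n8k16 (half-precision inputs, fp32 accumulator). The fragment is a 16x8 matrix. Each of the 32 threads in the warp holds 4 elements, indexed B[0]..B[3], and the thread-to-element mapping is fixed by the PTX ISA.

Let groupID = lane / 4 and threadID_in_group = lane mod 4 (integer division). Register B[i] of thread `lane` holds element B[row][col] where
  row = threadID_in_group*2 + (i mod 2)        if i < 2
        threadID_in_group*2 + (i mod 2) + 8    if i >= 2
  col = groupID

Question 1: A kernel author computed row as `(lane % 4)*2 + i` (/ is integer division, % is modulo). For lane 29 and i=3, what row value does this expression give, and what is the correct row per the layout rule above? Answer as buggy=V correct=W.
`(lane % 4)*2 + i`[29,3]->5
L=29->gid=29>>2=7, tid=29&3=1
[3]->row 1·2+1+8=11  col gid=7
row: 5 vs 11

buggy=5 correct=11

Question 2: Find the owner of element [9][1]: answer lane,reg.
4,3

c:1=>grp=1  r:9=>rB=1,tig=0,lo=1
L=1*4+0=4  i=1*2+1=3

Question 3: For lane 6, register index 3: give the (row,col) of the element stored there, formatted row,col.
lane 6: gid=1 (6/4), tid=2 (6%4)
i=3: r=2*2+1+8=13, c=gid=1

13,1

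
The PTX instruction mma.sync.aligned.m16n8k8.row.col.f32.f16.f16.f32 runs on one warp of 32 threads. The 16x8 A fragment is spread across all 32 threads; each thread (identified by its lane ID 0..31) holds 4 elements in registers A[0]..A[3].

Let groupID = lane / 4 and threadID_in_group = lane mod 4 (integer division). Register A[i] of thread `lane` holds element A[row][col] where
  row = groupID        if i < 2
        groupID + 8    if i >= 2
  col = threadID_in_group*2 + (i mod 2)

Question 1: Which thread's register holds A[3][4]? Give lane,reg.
r: 3->gid=3,r8=0  c: 4->tid=2,i&1=0
L=3*4+2=14  i=0*2+0=0

14,0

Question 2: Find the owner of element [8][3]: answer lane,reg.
r=8→G=0,rhi=1  c=3→T=1,p=1
L=0*4+1=1  i=1*2+1=3

1,3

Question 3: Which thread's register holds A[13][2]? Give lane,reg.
r:13=>grp=5,rB=1  c:2=>tig=1,lo=0
L=5*4+1=21  i=1*2+0=2

21,2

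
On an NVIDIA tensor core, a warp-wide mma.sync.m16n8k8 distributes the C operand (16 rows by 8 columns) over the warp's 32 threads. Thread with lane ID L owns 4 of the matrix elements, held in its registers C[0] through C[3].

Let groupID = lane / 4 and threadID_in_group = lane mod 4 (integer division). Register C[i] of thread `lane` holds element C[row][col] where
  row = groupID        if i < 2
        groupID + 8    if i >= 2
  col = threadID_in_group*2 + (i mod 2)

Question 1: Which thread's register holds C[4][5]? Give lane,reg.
r: 4->gid=4,r8=0  c: 5->tid=2,i&1=1
L=4*4+2=18  i=0*2+1=1

18,1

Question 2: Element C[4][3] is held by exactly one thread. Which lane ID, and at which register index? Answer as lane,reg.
r: 4->gid=4,r8=0  c: 3->tid=1,i&1=1
L=4*4+1=17  i=0*2+1=1

17,1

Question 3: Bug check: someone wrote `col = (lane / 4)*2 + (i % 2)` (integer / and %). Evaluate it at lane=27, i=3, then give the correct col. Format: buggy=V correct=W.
buggy=13 correct=7

`(lane / 4)*2 + (i % 2)`[27,3]->13
27: g=6,t=3
[3] (6+8,3*2+1) = (14,7)
col: 13 vs 7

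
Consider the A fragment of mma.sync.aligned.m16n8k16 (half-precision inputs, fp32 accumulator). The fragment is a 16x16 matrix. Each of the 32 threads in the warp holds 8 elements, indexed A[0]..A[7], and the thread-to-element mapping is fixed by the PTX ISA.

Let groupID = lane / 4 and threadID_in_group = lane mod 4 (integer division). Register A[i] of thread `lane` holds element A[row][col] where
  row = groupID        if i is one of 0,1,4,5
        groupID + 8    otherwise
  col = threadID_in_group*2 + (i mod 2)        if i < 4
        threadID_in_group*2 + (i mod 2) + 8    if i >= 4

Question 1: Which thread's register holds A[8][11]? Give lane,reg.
r=8⇒gr=0,Rb=1  c=11⇒Cb=1,th=1,odd=1
L=0*4+1=1  i=1*4+1*2+1=7

1,7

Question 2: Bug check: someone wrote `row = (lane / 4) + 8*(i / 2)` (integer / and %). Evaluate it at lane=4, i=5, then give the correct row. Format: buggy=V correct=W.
`(lane / 4) + 8*(i / 2)`[4,5]->17
L=4->gid=4>>2=1, tid=4&3=0
[5]->row 1+0=1  col 0·2+1+8=9
row: 17 vs 1

buggy=17 correct=1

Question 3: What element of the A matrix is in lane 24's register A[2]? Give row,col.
14,0

24: G=6,T=0
[2] (6+8,0*2+0+0) = (14,0)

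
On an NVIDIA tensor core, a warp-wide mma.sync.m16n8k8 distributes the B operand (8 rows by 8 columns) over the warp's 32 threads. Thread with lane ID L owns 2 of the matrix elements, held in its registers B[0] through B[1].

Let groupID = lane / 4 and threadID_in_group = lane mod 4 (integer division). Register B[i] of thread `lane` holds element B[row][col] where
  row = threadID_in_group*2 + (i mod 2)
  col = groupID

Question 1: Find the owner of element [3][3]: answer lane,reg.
c=3→G=3  r=3→T=1,p=1
L=3*4+1=13  i=1=1

13,1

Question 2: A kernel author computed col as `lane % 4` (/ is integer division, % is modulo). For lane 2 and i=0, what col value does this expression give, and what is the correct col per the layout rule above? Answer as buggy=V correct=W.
`lane % 4`[2,0]→2
lane 2→2/4=0, 2 mod 4=2
i=0  r:2·2+0→4  c:0
col: 2 vs 0

buggy=2 correct=0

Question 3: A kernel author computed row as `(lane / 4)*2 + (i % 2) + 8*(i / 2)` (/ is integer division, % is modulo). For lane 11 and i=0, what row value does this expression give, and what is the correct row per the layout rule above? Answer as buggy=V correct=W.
buggy=4 correct=6

`(lane / 4)*2 + (i % 2) + 8*(i / 2)`[11,0]->4
lane 11->11/4=2, 11 mod 4=3
i=0  r:2·3+0->6  c:2
row: 4 vs 6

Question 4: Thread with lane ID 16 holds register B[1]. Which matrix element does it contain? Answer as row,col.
1,4

lane 16→16/4=4, 16 mod 4=0
i=1  r:2·0+1→1  c:4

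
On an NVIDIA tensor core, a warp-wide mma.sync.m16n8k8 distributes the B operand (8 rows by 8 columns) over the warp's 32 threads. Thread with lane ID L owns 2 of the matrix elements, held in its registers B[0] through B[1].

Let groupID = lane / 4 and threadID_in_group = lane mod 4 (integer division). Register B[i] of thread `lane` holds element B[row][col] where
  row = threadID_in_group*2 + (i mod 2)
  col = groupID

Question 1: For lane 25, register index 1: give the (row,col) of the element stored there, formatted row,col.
lane 25: g=6 (25/4), t=1 (25%4)
i=1: r=1*2+1=3, c=g=6

3,6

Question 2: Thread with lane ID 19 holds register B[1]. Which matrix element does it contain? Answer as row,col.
7,4

L=19->gid=19>>2=4, tid=19&3=3
[1]->row 3·2+1=7  col gid=4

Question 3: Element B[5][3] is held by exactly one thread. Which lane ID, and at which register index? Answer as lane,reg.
14,1

c: 3->gid=3  r: 5->tid=2,i&1=1
L=3*4+2=14  i=1=1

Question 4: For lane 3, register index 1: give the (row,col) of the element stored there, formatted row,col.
lane 3: gr=0 (3/4), th=3 (3%4)
i=1: r=3*2+1=7, c=gr=0

7,0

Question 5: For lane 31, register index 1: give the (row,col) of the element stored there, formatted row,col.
7,7

L=31→G=31>>2=7, T=31&3=3
[1]→row 3·2+1=7  col G=7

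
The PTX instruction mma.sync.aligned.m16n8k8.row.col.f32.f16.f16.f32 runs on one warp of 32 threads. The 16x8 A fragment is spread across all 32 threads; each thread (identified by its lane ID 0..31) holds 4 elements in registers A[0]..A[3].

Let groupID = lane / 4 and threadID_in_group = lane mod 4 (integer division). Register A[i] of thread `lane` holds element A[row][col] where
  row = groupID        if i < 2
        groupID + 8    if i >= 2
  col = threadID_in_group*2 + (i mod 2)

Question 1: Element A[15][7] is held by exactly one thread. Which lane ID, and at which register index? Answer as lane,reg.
31,3

r=15→G=7,rhi=1  c=7→T=3,p=1
L=7*4+3=31  i=1*2+1=3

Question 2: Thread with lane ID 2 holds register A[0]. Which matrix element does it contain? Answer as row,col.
lane 2: G=0 (2/4), T=2 (2%4)
i=0: r=0+0=0, c=2*2+0=4

0,4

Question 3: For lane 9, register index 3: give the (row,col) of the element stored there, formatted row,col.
10,3

L=9=>grp=9>>2=2, tig=9&3=1
[3]=>row 2+8=10  col 1·2+1=3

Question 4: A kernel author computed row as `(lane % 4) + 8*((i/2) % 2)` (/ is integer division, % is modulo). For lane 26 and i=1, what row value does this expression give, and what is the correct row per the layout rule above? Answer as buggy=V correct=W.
buggy=2 correct=6

`(lane % 4) + 8*((i/2) % 2)`[26,1]⇒2
lane 26⇒26/4=6, 26 mod 4=2
i=1  r:6+0⇒6  c:2·2+1⇒5
row: 2 vs 6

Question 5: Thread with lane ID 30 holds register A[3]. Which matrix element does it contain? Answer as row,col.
15,5

lane 30->30/4=7, 30 mod 4=2
i=3  r:7+8->15  c:2·2+1->5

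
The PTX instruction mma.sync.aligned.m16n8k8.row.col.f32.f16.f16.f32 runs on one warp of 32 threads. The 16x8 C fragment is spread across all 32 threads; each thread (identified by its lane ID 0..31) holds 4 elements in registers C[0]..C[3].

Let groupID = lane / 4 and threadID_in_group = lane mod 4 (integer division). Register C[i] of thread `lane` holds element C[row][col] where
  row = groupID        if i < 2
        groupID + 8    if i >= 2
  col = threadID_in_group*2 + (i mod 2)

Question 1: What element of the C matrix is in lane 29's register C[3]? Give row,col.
15,3

lane 29: G=7 (29/4), T=1 (29%4)
i=3: r=7+8=15, c=1*2+1=3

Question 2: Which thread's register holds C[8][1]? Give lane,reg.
0,3

r=8→G=0,rhi=1  c=1→T=0,p=1
L=0*4+0=0  i=1*2+1=3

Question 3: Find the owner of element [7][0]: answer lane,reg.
28,0

r=7->g=7,rb=0  c=0->t=0,b0=0
L=7*4+0=28  i=0*2+0=0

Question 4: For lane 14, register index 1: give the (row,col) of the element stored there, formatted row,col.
3,5

14: g=3,t=2
[1] (3+0,2*2+1) = (3,5)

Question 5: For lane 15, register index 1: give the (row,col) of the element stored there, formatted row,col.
15: g=3,t=3
[1] (3+0,3*2+1) = (3,7)

3,7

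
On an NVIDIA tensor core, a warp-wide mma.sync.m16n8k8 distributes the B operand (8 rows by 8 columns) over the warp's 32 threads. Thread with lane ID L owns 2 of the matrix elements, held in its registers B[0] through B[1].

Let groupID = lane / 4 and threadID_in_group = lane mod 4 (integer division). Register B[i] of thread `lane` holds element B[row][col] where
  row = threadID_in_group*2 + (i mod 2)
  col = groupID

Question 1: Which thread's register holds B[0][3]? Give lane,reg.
c=3⇒gr=3  r=0⇒th=0,odd=0
L=3*4+0=12  i=0=0

12,0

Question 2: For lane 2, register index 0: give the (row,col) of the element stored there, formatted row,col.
lane 2: gr=0 (2/4), th=2 (2%4)
i=0: r=2*2+0=4, c=gr=0

4,0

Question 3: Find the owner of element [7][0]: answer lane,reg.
c=0⇒gr=0  r=7⇒th=3,odd=1
L=0*4+3=3  i=1=1

3,1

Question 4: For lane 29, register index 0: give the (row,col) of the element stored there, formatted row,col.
2,7

lane 29: g=7 (29/4), t=1 (29%4)
i=0: r=1*2+0=2, c=g=7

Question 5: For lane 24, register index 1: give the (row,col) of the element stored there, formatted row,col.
1,6

24: G=6,T=0
[1] (0*2+1,6) = (1,6)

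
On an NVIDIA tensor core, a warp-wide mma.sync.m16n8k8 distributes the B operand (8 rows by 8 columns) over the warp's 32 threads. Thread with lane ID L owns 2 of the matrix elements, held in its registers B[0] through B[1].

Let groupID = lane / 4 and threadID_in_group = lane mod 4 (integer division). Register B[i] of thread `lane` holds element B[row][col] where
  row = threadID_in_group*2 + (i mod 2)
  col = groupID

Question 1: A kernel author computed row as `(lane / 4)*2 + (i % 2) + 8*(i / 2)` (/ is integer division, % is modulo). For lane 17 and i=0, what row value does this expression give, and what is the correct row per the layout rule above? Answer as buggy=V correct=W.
buggy=8 correct=2

`(lane / 4)*2 + (i % 2) + 8*(i / 2)`[17,0]->8
17: g=4,t=1
[0] (1*2+0,4) = (2,4)
row: 8 vs 2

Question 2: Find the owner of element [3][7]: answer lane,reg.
c=7⇒gr=7  r=3⇒th=1,odd=1
L=7*4+1=29  i=1=1

29,1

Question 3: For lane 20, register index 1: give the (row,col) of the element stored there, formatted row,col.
1,5

lane 20: gr=5 (20/4), th=0 (20%4)
i=1: r=0*2+1=1, c=gr=5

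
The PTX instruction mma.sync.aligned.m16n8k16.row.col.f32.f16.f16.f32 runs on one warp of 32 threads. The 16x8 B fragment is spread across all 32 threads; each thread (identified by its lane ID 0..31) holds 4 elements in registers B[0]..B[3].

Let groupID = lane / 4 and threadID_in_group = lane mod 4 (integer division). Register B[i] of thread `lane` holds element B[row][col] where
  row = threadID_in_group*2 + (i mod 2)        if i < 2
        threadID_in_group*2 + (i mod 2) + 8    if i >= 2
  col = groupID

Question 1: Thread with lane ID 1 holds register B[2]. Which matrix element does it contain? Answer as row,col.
lane 1: gid=0 (1/4), tid=1 (1%4)
i=2: r=1*2+0+8=10, c=gid=0

10,0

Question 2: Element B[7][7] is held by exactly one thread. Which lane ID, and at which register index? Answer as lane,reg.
31,1

c=7→G=7  r=7→rhi=0,T=3,p=1
L=7*4+3=31  i=0*2+1=1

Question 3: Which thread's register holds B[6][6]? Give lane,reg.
c: 6->gid=6  r: 6->r8=0,tid=3,i&1=0
L=6*4+3=27  i=0*2+0=0

27,0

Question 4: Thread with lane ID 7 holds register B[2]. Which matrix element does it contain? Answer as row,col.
L=7=>grp=7>>2=1, tig=7&3=3
[2]=>row 3·2+0+8=14  col grp=1

14,1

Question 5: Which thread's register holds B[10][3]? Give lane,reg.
13,2

c=3→G=3  r=10→rhi=1,T=1,p=0
L=3*4+1=13  i=1*2+0=2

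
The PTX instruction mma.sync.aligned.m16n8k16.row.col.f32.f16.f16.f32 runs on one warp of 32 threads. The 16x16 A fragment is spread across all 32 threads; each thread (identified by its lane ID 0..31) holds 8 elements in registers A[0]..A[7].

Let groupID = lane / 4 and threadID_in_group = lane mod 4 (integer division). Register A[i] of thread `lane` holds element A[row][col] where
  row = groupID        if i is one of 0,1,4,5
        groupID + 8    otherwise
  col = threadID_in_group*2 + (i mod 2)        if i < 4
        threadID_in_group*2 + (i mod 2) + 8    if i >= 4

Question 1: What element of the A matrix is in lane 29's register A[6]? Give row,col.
15,10

lane 29⇒29/4=7, 29 mod 4=1
i=6  r:7+8⇒15  c:2·1+0+8⇒10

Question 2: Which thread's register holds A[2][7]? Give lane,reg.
r:2=>grp=2,rB=0  c:7=>cB=0,tig=3,lo=1
L=2*4+3=11  i=0*4+0*2+1=1

11,1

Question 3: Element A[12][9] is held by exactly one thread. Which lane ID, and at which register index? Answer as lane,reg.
r: 12->gid=4,r8=1  c: 9->c8=1,tid=0,i&1=1
L=4*4+0=16  i=1*4+1*2+1=7

16,7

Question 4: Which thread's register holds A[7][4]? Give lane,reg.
30,0

r: 7->gid=7,r8=0  c: 4->c8=0,tid=2,i&1=0
L=7*4+2=30  i=0*4+0*2+0=0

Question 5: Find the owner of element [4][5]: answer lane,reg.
18,1

r=4⇒gr=4,Rb=0  c=5⇒Cb=0,th=2,odd=1
L=4*4+2=18  i=0*4+0*2+1=1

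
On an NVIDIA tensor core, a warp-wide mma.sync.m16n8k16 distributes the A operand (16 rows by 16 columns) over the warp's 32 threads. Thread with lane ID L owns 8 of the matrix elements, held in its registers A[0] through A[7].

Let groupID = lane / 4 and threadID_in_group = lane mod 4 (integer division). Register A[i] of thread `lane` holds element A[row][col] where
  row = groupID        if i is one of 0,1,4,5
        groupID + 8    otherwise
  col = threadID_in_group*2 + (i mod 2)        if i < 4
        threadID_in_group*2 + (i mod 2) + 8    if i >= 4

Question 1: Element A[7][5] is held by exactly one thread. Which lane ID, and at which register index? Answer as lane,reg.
30,1

r=7->g=7,rb=0  c=5->cb=0,t=2,b0=1
L=7*4+2=30  i=0*4+0*2+1=1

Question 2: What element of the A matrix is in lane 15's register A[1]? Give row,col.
3,7

15: G=3,T=3
[1] (3+0,3*2+1+0) = (3,7)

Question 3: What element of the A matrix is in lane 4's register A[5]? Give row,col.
1,9

L=4->g=4>>2=1, t=4&3=0
[5]->row 1+0=1  col 0·2+1+8=9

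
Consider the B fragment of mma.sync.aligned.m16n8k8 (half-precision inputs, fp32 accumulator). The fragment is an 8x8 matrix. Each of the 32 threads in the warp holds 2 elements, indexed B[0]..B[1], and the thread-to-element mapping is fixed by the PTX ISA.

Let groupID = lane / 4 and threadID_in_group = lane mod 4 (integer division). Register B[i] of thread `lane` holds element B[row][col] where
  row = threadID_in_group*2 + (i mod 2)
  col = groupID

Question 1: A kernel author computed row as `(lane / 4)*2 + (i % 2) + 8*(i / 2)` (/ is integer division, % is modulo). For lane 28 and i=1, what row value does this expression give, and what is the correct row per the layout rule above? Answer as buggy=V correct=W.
`(lane / 4)*2 + (i % 2) + 8*(i / 2)`[28,1]->15
lane 28->28/4=7, 28 mod 4=0
i=1  r:2·0+1->1  c:7
row: 15 vs 1

buggy=15 correct=1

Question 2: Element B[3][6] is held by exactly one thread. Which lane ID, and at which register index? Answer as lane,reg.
c:6=>grp=6  r:3=>tig=1,lo=1
L=6*4+1=25  i=1=1

25,1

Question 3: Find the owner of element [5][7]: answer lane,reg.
30,1

c=7⇒gr=7  r=5⇒th=2,odd=1
L=7*4+2=30  i=1=1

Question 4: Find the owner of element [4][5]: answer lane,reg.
c:5=>grp=5  r:4=>tig=2,lo=0
L=5*4+2=22  i=0=0

22,0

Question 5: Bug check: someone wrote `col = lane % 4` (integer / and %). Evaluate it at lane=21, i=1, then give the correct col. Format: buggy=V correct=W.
buggy=1 correct=5

`lane % 4`[21,1]⇒1
21: gr=5,th=1
[1] (1*2+1,5) = (3,5)
col: 1 vs 5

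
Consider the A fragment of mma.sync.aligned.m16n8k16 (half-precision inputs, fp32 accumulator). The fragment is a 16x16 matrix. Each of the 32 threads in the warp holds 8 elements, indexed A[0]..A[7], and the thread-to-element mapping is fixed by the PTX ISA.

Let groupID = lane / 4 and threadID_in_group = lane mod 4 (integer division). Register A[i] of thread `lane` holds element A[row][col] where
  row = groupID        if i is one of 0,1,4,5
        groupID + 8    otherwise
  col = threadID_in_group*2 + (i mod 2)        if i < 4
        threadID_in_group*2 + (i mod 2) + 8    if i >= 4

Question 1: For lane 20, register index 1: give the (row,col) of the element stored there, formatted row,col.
5,1

L=20→G=20>>2=5, T=20&3=0
[1]→row 5+0=5  col 0·2+1+0=1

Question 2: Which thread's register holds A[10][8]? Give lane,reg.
r=10→G=2,rhi=1  c=8→chi=1,T=0,p=0
L=2*4+0=8  i=1*4+1*2+0=6

8,6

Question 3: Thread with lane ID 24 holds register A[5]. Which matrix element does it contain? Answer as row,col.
6,9

lane 24: gid=6 (24/4), tid=0 (24%4)
i=5: r=6+0=6, c=0*2+1+8=9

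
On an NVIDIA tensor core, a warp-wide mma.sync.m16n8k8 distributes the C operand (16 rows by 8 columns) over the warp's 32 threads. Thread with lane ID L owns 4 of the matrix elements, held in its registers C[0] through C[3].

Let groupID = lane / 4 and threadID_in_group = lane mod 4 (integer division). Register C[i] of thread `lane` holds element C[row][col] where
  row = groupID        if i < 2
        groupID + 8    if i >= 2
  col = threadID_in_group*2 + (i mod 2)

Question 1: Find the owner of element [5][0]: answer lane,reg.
r=5→G=5,rhi=0  c=0→T=0,p=0
L=5*4+0=20  i=0*2+0=0

20,0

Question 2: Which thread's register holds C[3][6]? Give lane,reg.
15,0

r: 3->gid=3,r8=0  c: 6->tid=3,i&1=0
L=3*4+3=15  i=0*2+0=0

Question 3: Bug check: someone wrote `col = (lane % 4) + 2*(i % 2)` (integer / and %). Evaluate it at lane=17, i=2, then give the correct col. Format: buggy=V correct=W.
buggy=1 correct=2

`(lane % 4) + 2*(i % 2)`[17,2]=>1
lane 17: grp=4 (17/4), tig=1 (17%4)
i=2: r=4+8=12, c=1*2+0=2
col: 1 vs 2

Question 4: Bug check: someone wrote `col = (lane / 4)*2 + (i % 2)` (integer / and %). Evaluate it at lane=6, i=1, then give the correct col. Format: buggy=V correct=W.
`(lane / 4)*2 + (i % 2)`[6,1]->3
lane 6: gid=1 (6/4), tid=2 (6%4)
i=1: r=1+0=1, c=2*2+1=5
col: 3 vs 5

buggy=3 correct=5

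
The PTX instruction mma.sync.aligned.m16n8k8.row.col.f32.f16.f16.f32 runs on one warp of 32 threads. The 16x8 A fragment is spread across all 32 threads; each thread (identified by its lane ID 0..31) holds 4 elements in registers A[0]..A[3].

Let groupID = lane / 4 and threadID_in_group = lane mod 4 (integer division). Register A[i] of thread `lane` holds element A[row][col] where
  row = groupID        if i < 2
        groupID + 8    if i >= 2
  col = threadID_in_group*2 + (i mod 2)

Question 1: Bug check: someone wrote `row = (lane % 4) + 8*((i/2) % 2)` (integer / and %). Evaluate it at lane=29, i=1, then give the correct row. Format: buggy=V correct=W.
`(lane % 4) + 8*((i/2) % 2)`[29,1]=>1
lane 29=>29/4=7, 29 mod 4=1
i=1  r:7+0=>7  c:2·1+1=>3
row: 1 vs 7

buggy=1 correct=7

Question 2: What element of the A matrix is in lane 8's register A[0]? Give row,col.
8: grp=2,tig=0
[0] (2+0,0*2+0) = (2,0)

2,0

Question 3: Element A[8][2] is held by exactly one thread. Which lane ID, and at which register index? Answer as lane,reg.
r=8→G=0,rhi=1  c=2→T=1,p=0
L=0*4+1=1  i=1*2+0=2

1,2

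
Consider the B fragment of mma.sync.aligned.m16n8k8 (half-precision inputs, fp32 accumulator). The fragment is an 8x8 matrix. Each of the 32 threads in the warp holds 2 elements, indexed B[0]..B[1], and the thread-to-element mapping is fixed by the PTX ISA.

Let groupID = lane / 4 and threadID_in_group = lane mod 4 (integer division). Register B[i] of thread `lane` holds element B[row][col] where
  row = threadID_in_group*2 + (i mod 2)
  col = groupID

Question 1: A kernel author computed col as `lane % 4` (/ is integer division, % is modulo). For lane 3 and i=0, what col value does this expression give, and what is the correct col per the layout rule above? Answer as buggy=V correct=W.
buggy=3 correct=0

`lane % 4`[3,0]=>3
L=3=>grp=3>>2=0, tig=3&3=3
[0]=>row 3·2+0=6  col grp=0
col: 3 vs 0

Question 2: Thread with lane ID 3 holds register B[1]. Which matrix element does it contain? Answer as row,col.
3: grp=0,tig=3
[1] (3*2+1,0) = (7,0)

7,0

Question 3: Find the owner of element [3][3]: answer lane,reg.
13,1

c=3⇒gr=3  r=3⇒th=1,odd=1
L=3*4+1=13  i=1=1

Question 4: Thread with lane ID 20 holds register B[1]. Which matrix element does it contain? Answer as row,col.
L=20->g=20>>2=5, t=20&3=0
[1]->row 0·2+1=1  col g=5

1,5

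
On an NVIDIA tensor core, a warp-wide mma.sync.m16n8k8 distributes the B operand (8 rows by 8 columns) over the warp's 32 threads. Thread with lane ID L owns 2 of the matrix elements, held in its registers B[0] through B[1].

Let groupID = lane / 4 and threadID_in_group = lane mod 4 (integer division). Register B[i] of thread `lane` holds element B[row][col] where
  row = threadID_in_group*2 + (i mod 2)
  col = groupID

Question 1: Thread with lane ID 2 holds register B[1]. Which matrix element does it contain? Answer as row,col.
lane 2: g=0 (2/4), t=2 (2%4)
i=1: r=2*2+1=5, c=g=0

5,0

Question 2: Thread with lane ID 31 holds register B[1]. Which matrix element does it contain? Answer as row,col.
7,7

L=31⇒gr=31>>2=7, th=31&3=3
[1]⇒row 3·2+1=7  col gr=7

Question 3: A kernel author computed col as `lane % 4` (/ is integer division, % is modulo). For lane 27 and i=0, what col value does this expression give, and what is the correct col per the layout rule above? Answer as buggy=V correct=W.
`lane % 4`[27,0]->3
lane 27->27/4=6, 27 mod 4=3
i=0  r:2·3+0->6  c:6
col: 3 vs 6

buggy=3 correct=6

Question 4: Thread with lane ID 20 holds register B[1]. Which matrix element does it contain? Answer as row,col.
1,5

lane 20: gid=5 (20/4), tid=0 (20%4)
i=1: r=0*2+1=1, c=gid=5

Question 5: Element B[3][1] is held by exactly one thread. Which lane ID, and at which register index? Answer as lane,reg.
5,1

c=1->g=1  r=3->t=1,b0=1
L=1*4+1=5  i=1=1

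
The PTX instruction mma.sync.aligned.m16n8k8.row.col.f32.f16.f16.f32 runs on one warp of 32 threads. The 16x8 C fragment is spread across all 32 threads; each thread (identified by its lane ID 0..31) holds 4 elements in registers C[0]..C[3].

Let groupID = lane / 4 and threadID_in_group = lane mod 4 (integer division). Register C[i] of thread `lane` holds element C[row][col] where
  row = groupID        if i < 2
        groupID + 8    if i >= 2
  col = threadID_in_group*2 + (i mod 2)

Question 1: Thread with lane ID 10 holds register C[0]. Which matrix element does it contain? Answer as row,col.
lane 10: grp=2 (10/4), tig=2 (10%4)
i=0: r=2+0=2, c=2*2+0=4

2,4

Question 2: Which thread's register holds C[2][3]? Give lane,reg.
9,1

r=2→G=2,rhi=0  c=3→T=1,p=1
L=2*4+1=9  i=0*2+1=1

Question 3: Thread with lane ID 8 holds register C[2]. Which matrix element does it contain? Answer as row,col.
L=8->gid=8>>2=2, tid=8&3=0
[2]->row 2+8=10  col 0·2+0=0

10,0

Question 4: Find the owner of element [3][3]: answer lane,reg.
r=3⇒gr=3,Rb=0  c=3⇒th=1,odd=1
L=3*4+1=13  i=0*2+1=1

13,1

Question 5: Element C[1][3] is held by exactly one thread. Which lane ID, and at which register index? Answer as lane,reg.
5,1

r=1→G=1,rhi=0  c=3→T=1,p=1
L=1*4+1=5  i=0*2+1=1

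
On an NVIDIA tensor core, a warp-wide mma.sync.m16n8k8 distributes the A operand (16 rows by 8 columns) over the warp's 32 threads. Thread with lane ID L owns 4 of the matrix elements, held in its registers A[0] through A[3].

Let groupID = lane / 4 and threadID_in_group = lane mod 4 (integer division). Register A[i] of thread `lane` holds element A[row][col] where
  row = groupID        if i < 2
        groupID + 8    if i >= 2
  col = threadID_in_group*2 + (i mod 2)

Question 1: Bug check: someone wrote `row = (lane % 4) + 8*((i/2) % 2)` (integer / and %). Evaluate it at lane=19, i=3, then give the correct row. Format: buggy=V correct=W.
`(lane % 4) + 8*((i/2) % 2)`[19,3]→11
L=19→G=19>>2=4, T=19&3=3
[3]→row 4+8=12  col 3·2+1=7
row: 11 vs 12

buggy=11 correct=12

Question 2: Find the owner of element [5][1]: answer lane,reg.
r=5⇒gr=5,Rb=0  c=1⇒th=0,odd=1
L=5*4+0=20  i=0*2+1=1

20,1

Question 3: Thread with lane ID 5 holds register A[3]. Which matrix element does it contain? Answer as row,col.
L=5->g=5>>2=1, t=5&3=1
[3]->row 1+8=9  col 1·2+1=3

9,3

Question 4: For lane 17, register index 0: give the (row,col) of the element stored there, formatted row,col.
17: gid=4,tid=1
[0] (4+0,1*2+0) = (4,2)

4,2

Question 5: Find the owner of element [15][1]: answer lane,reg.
r=15⇒gr=7,Rb=1  c=1⇒th=0,odd=1
L=7*4+0=28  i=1*2+1=3

28,3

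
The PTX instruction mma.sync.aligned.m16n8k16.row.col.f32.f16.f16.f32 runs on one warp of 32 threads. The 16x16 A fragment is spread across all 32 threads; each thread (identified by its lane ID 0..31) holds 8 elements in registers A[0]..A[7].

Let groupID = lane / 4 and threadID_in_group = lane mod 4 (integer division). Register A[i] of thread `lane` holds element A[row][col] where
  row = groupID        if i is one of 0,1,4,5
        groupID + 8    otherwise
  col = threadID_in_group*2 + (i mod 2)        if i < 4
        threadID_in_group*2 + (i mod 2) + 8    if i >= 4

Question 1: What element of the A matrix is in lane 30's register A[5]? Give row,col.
7,13

30: gr=7,th=2
[5] (7+0,2*2+1+8) = (7,13)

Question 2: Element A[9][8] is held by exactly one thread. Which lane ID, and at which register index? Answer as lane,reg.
r=9->g=1,rb=1  c=8->cb=1,t=0,b0=0
L=1*4+0=4  i=1*4+1*2+0=6

4,6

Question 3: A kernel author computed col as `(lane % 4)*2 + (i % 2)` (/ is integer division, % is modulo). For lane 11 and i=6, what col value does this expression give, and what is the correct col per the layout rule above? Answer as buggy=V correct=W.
`(lane % 4)*2 + (i % 2)`[11,6]->6
lane 11: g=2 (11/4), t=3 (11%4)
i=6: r=2+8=10, c=3*2+0+8=14
col: 6 vs 14

buggy=6 correct=14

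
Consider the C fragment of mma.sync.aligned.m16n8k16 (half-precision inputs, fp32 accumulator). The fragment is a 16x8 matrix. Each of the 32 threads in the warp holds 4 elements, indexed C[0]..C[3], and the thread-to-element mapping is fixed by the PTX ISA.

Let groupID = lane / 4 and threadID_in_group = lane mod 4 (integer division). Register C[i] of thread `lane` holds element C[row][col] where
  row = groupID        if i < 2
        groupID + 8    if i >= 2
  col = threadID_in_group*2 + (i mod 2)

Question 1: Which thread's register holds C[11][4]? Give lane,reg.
14,2

r:11=>grp=3,rB=1  c:4=>tig=2,lo=0
L=3*4+2=14  i=1*2+0=2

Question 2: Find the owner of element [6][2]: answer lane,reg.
25,0

r:6=>grp=6,rB=0  c:2=>tig=1,lo=0
L=6*4+1=25  i=0*2+0=0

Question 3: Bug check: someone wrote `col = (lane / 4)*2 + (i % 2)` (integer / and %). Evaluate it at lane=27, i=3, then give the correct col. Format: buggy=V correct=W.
buggy=13 correct=7

`(lane / 4)*2 + (i % 2)`[27,3]=>13
lane 27=>27/4=6, 27 mod 4=3
i=3  r:6+8=>14  c:2·3+1=>7
col: 13 vs 7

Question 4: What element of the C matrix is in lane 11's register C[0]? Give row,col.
2,6

11: gid=2,tid=3
[0] (2+0,3*2+0) = (2,6)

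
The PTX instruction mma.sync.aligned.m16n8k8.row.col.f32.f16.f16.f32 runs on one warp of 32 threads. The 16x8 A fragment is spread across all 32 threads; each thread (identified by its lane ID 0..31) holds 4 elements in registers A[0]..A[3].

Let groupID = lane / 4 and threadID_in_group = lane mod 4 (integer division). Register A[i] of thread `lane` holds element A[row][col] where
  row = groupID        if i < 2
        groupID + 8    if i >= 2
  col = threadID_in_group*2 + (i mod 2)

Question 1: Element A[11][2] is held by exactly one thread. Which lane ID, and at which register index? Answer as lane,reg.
r=11⇒gr=3,Rb=1  c=2⇒th=1,odd=0
L=3*4+1=13  i=1*2+0=2

13,2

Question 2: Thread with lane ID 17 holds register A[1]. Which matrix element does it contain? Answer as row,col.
lane 17->17/4=4, 17 mod 4=1
i=1  r:4+0->4  c:2·1+1->3

4,3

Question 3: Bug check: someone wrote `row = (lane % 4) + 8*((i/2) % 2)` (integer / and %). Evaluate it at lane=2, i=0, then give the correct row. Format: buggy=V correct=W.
buggy=2 correct=0

`(lane % 4) + 8*((i/2) % 2)`[2,0]->2
L=2->gid=2>>2=0, tid=2&3=2
[0]->row 0+0=0  col 2·2+0=4
row: 2 vs 0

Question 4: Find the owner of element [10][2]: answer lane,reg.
9,2

r=10→G=2,rhi=1  c=2→T=1,p=0
L=2*4+1=9  i=1*2+0=2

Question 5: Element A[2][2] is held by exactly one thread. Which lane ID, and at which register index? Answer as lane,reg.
9,0

r=2⇒gr=2,Rb=0  c=2⇒th=1,odd=0
L=2*4+1=9  i=0*2+0=0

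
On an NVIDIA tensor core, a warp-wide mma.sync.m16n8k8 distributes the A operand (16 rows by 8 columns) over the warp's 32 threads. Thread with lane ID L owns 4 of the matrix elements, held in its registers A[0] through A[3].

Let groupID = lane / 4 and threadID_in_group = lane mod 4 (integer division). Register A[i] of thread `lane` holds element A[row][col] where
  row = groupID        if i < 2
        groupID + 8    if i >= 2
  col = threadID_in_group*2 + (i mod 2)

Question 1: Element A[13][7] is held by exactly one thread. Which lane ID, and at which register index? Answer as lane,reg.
r=13⇒gr=5,Rb=1  c=7⇒th=3,odd=1
L=5*4+3=23  i=1*2+1=3

23,3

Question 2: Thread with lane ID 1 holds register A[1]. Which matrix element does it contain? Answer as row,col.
0,3

L=1⇒gr=1>>2=0, th=1&3=1
[1]⇒row 0+0=0  col 1·2+1=3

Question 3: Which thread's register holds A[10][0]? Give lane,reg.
r=10⇒gr=2,Rb=1  c=0⇒th=0,odd=0
L=2*4+0=8  i=1*2+0=2

8,2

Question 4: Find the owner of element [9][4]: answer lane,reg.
6,2

r:9=>grp=1,rB=1  c:4=>tig=2,lo=0
L=1*4+2=6  i=1*2+0=2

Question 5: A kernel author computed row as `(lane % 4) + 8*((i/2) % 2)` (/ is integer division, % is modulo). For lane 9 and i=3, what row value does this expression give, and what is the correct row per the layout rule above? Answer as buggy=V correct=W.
`(lane % 4) + 8*((i/2) % 2)`[9,3]→9
lane 9→9/4=2, 9 mod 4=1
i=3  r:2+8→10  c:2·1+1→3
row: 9 vs 10

buggy=9 correct=10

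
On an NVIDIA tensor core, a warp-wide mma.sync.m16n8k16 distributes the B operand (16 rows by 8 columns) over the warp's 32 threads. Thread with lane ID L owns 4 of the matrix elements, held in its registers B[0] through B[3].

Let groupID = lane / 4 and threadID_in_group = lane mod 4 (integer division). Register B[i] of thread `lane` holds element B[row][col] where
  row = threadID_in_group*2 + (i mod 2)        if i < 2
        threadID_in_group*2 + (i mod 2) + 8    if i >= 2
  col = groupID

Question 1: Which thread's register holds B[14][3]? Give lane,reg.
15,2

c: 3->gid=3  r: 14->r8=1,tid=3,i&1=0
L=3*4+3=15  i=1*2+0=2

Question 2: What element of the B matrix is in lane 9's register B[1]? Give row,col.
3,2

lane 9⇒9/4=2, 9 mod 4=1
i=1  r:2·1+1+0⇒3  c:2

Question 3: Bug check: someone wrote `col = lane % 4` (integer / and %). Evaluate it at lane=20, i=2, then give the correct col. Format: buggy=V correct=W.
buggy=0 correct=5

`lane % 4`[20,2]->0
lane 20->20/4=5, 20 mod 4=0
i=2  r:2·0+0+8->8  c:5
col: 0 vs 5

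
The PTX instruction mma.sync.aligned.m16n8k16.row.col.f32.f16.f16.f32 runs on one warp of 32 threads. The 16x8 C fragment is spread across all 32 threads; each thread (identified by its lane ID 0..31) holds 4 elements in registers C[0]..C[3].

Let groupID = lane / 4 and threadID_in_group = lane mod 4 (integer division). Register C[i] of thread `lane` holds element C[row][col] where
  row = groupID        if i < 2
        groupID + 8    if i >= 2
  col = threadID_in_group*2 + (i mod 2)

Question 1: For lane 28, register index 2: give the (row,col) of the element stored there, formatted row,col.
15,0

lane 28=>28/4=7, 28 mod 4=0
i=2  r:7+8=>15  c:2·0+0=>0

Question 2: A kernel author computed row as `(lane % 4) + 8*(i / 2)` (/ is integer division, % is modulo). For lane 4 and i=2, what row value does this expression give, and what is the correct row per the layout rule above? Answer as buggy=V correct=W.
`(lane % 4) + 8*(i / 2)`[4,2]⇒8
lane 4⇒4/4=1, 4 mod 4=0
i=2  r:1+8⇒9  c:2·0+0⇒0
row: 8 vs 9

buggy=8 correct=9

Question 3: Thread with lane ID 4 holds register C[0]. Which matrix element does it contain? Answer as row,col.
4: gid=1,tid=0
[0] (1+0,0*2+0) = (1,0)

1,0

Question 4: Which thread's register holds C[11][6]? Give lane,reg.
r:11=>grp=3,rB=1  c:6=>tig=3,lo=0
L=3*4+3=15  i=1*2+0=2

15,2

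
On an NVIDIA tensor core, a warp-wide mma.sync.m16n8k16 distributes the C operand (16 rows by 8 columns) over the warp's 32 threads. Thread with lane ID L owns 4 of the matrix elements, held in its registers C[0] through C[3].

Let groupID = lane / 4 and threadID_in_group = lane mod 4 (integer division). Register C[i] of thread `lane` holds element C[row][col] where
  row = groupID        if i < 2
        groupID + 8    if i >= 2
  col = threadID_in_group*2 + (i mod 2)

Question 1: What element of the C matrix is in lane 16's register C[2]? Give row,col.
12,0

L=16⇒gr=16>>2=4, th=16&3=0
[2]⇒row 4+8=12  col 0·2+0=0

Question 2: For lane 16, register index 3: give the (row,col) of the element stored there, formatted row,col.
lane 16: gr=4 (16/4), th=0 (16%4)
i=3: r=4+8=12, c=0*2+1=1

12,1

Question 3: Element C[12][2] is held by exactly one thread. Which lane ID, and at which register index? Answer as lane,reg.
17,2

r: 12->gid=4,r8=1  c: 2->tid=1,i&1=0
L=4*4+1=17  i=1*2+0=2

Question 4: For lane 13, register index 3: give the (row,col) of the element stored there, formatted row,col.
lane 13: g=3 (13/4), t=1 (13%4)
i=3: r=3+8=11, c=1*2+1=3

11,3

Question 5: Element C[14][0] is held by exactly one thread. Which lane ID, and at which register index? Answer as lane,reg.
r=14⇒gr=6,Rb=1  c=0⇒th=0,odd=0
L=6*4+0=24  i=1*2+0=2

24,2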